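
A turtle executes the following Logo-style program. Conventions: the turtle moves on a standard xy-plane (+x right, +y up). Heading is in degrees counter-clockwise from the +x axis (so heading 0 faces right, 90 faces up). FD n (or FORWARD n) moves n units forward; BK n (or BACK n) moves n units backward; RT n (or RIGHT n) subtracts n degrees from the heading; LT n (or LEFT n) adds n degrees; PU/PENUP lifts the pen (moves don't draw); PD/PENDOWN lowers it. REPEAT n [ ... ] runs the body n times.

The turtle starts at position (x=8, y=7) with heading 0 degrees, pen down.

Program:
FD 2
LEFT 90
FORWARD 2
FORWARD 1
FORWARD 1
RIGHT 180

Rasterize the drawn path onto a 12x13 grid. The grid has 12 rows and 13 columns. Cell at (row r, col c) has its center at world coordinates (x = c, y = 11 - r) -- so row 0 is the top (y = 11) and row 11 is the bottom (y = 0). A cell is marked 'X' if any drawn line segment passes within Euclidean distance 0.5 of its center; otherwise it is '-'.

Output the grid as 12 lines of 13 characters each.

Answer: ----------X--
----------X--
----------X--
----------X--
--------XXX--
-------------
-------------
-------------
-------------
-------------
-------------
-------------

Derivation:
Segment 0: (8,7) -> (10,7)
Segment 1: (10,7) -> (10,9)
Segment 2: (10,9) -> (10,10)
Segment 3: (10,10) -> (10,11)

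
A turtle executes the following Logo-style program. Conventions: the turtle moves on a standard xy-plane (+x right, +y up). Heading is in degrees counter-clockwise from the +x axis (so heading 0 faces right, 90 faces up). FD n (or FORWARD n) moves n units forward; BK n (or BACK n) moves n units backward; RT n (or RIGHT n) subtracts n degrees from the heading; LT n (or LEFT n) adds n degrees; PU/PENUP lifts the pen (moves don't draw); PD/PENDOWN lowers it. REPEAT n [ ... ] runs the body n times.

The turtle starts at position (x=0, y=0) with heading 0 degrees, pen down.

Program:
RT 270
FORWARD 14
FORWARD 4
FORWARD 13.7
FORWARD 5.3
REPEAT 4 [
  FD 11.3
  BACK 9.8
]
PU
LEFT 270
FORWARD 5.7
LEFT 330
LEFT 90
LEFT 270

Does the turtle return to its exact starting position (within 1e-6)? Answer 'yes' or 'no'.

Answer: no

Derivation:
Executing turtle program step by step:
Start: pos=(0,0), heading=0, pen down
RT 270: heading 0 -> 90
FD 14: (0,0) -> (0,14) [heading=90, draw]
FD 4: (0,14) -> (0,18) [heading=90, draw]
FD 13.7: (0,18) -> (0,31.7) [heading=90, draw]
FD 5.3: (0,31.7) -> (0,37) [heading=90, draw]
REPEAT 4 [
  -- iteration 1/4 --
  FD 11.3: (0,37) -> (0,48.3) [heading=90, draw]
  BK 9.8: (0,48.3) -> (0,38.5) [heading=90, draw]
  -- iteration 2/4 --
  FD 11.3: (0,38.5) -> (0,49.8) [heading=90, draw]
  BK 9.8: (0,49.8) -> (0,40) [heading=90, draw]
  -- iteration 3/4 --
  FD 11.3: (0,40) -> (0,51.3) [heading=90, draw]
  BK 9.8: (0,51.3) -> (0,41.5) [heading=90, draw]
  -- iteration 4/4 --
  FD 11.3: (0,41.5) -> (0,52.8) [heading=90, draw]
  BK 9.8: (0,52.8) -> (0,43) [heading=90, draw]
]
PU: pen up
LT 270: heading 90 -> 0
FD 5.7: (0,43) -> (5.7,43) [heading=0, move]
LT 330: heading 0 -> 330
LT 90: heading 330 -> 60
LT 270: heading 60 -> 330
Final: pos=(5.7,43), heading=330, 12 segment(s) drawn

Start position: (0, 0)
Final position: (5.7, 43)
Distance = 43.376; >= 1e-6 -> NOT closed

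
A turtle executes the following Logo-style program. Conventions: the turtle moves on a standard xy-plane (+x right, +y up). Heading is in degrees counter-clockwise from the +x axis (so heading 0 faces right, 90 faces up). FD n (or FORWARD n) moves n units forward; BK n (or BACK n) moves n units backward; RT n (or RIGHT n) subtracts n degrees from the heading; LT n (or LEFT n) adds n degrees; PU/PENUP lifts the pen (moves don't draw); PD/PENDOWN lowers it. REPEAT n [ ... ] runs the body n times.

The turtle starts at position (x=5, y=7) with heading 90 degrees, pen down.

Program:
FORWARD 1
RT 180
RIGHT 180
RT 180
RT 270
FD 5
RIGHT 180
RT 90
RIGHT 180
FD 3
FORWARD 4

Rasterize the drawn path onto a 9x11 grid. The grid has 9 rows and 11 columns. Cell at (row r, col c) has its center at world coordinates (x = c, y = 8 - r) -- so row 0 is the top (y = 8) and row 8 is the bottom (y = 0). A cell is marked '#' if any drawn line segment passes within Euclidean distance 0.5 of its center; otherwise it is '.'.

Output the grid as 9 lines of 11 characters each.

Answer: .....######
.....#....#
..........#
..........#
..........#
..........#
..........#
..........#
...........

Derivation:
Segment 0: (5,7) -> (5,8)
Segment 1: (5,8) -> (10,8)
Segment 2: (10,8) -> (10,5)
Segment 3: (10,5) -> (10,1)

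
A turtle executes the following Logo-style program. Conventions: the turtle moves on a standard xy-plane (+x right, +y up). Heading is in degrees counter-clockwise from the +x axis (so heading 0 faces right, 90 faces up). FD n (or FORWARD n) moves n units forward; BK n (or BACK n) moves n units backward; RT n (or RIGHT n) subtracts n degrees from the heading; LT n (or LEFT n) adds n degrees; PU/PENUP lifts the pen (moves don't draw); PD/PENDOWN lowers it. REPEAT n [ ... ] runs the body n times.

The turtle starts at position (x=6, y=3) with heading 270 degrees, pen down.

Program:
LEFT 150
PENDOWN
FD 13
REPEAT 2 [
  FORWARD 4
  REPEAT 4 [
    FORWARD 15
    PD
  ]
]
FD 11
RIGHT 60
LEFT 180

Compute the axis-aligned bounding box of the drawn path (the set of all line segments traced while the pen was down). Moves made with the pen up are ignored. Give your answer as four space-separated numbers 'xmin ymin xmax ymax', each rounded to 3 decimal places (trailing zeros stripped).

Executing turtle program step by step:
Start: pos=(6,3), heading=270, pen down
LT 150: heading 270 -> 60
PD: pen down
FD 13: (6,3) -> (12.5,14.258) [heading=60, draw]
REPEAT 2 [
  -- iteration 1/2 --
  FD 4: (12.5,14.258) -> (14.5,17.722) [heading=60, draw]
  REPEAT 4 [
    -- iteration 1/4 --
    FD 15: (14.5,17.722) -> (22,30.713) [heading=60, draw]
    PD: pen down
    -- iteration 2/4 --
    FD 15: (22,30.713) -> (29.5,43.703) [heading=60, draw]
    PD: pen down
    -- iteration 3/4 --
    FD 15: (29.5,43.703) -> (37,56.694) [heading=60, draw]
    PD: pen down
    -- iteration 4/4 --
    FD 15: (37,56.694) -> (44.5,69.684) [heading=60, draw]
    PD: pen down
  ]
  -- iteration 2/2 --
  FD 4: (44.5,69.684) -> (46.5,73.148) [heading=60, draw]
  REPEAT 4 [
    -- iteration 1/4 --
    FD 15: (46.5,73.148) -> (54,86.138) [heading=60, draw]
    PD: pen down
    -- iteration 2/4 --
    FD 15: (54,86.138) -> (61.5,99.129) [heading=60, draw]
    PD: pen down
    -- iteration 3/4 --
    FD 15: (61.5,99.129) -> (69,112.119) [heading=60, draw]
    PD: pen down
    -- iteration 4/4 --
    FD 15: (69,112.119) -> (76.5,125.11) [heading=60, draw]
    PD: pen down
  ]
]
FD 11: (76.5,125.11) -> (82,134.636) [heading=60, draw]
RT 60: heading 60 -> 0
LT 180: heading 0 -> 180
Final: pos=(82,134.636), heading=180, 12 segment(s) drawn

Segment endpoints: x in {6, 12.5, 14.5, 22, 29.5, 37, 44.5, 46.5, 54, 61.5, 69, 76.5, 82}, y in {3, 14.258, 17.722, 30.713, 43.703, 56.694, 69.684, 73.148, 86.138, 99.129, 112.119, 125.11, 134.636}
xmin=6, ymin=3, xmax=82, ymax=134.636

Answer: 6 3 82 134.636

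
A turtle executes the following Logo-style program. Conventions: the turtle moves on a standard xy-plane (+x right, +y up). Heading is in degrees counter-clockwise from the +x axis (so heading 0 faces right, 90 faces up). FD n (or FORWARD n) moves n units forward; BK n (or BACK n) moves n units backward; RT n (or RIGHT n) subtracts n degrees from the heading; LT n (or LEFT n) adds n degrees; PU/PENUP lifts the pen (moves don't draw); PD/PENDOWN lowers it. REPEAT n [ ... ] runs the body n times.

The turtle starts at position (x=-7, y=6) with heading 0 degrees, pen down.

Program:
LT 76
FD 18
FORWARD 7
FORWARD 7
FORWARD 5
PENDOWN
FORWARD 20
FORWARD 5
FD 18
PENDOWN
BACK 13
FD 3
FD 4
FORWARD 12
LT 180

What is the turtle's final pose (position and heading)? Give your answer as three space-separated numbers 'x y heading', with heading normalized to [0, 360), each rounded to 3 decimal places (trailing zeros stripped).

Executing turtle program step by step:
Start: pos=(-7,6), heading=0, pen down
LT 76: heading 0 -> 76
FD 18: (-7,6) -> (-2.645,23.465) [heading=76, draw]
FD 7: (-2.645,23.465) -> (-0.952,30.257) [heading=76, draw]
FD 7: (-0.952,30.257) -> (0.742,37.049) [heading=76, draw]
FD 5: (0.742,37.049) -> (1.951,41.901) [heading=76, draw]
PD: pen down
FD 20: (1.951,41.901) -> (6.79,61.307) [heading=76, draw]
FD 5: (6.79,61.307) -> (7.999,66.158) [heading=76, draw]
FD 18: (7.999,66.158) -> (12.354,83.624) [heading=76, draw]
PD: pen down
BK 13: (12.354,83.624) -> (9.209,71.01) [heading=76, draw]
FD 3: (9.209,71.01) -> (9.935,73.921) [heading=76, draw]
FD 4: (9.935,73.921) -> (10.902,77.802) [heading=76, draw]
FD 12: (10.902,77.802) -> (13.805,89.445) [heading=76, draw]
LT 180: heading 76 -> 256
Final: pos=(13.805,89.445), heading=256, 11 segment(s) drawn

Answer: 13.805 89.445 256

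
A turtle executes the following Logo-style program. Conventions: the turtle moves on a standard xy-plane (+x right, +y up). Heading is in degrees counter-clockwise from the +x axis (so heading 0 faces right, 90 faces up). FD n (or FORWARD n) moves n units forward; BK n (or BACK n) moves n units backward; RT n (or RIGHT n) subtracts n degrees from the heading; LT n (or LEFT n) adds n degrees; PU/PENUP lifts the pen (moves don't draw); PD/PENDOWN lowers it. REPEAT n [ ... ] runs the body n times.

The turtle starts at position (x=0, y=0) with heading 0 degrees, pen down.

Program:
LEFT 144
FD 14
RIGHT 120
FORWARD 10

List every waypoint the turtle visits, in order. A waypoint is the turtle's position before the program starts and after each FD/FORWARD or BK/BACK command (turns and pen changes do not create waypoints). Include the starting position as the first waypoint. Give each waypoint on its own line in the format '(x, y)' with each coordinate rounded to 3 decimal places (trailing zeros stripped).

Answer: (0, 0)
(-11.326, 8.229)
(-2.191, 12.296)

Derivation:
Executing turtle program step by step:
Start: pos=(0,0), heading=0, pen down
LT 144: heading 0 -> 144
FD 14: (0,0) -> (-11.326,8.229) [heading=144, draw]
RT 120: heading 144 -> 24
FD 10: (-11.326,8.229) -> (-2.191,12.296) [heading=24, draw]
Final: pos=(-2.191,12.296), heading=24, 2 segment(s) drawn
Waypoints (3 total):
(0, 0)
(-11.326, 8.229)
(-2.191, 12.296)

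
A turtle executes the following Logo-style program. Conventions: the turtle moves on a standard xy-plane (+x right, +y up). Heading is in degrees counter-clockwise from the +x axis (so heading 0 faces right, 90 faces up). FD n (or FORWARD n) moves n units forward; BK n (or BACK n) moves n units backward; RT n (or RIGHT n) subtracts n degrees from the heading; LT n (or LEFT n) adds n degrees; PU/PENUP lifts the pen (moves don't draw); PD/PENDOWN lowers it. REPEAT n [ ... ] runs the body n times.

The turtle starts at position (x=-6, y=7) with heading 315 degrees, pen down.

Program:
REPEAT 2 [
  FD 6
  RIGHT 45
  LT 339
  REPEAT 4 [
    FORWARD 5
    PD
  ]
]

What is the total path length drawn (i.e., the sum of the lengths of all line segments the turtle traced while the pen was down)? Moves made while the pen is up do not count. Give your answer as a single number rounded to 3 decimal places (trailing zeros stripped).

Answer: 52

Derivation:
Executing turtle program step by step:
Start: pos=(-6,7), heading=315, pen down
REPEAT 2 [
  -- iteration 1/2 --
  FD 6: (-6,7) -> (-1.757,2.757) [heading=315, draw]
  RT 45: heading 315 -> 270
  LT 339: heading 270 -> 249
  REPEAT 4 [
    -- iteration 1/4 --
    FD 5: (-1.757,2.757) -> (-3.549,-1.911) [heading=249, draw]
    PD: pen down
    -- iteration 2/4 --
    FD 5: (-3.549,-1.911) -> (-5.341,-6.578) [heading=249, draw]
    PD: pen down
    -- iteration 3/4 --
    FD 5: (-5.341,-6.578) -> (-7.133,-11.246) [heading=249, draw]
    PD: pen down
    -- iteration 4/4 --
    FD 5: (-7.133,-11.246) -> (-8.925,-15.914) [heading=249, draw]
    PD: pen down
  ]
  -- iteration 2/2 --
  FD 6: (-8.925,-15.914) -> (-11.075,-21.516) [heading=249, draw]
  RT 45: heading 249 -> 204
  LT 339: heading 204 -> 183
  REPEAT 4 [
    -- iteration 1/4 --
    FD 5: (-11.075,-21.516) -> (-16.068,-21.777) [heading=183, draw]
    PD: pen down
    -- iteration 2/4 --
    FD 5: (-16.068,-21.777) -> (-21.061,-22.039) [heading=183, draw]
    PD: pen down
    -- iteration 3/4 --
    FD 5: (-21.061,-22.039) -> (-26.054,-22.301) [heading=183, draw]
    PD: pen down
    -- iteration 4/4 --
    FD 5: (-26.054,-22.301) -> (-31.048,-22.562) [heading=183, draw]
    PD: pen down
  ]
]
Final: pos=(-31.048,-22.562), heading=183, 10 segment(s) drawn

Segment lengths:
  seg 1: (-6,7) -> (-1.757,2.757), length = 6
  seg 2: (-1.757,2.757) -> (-3.549,-1.911), length = 5
  seg 3: (-3.549,-1.911) -> (-5.341,-6.578), length = 5
  seg 4: (-5.341,-6.578) -> (-7.133,-11.246), length = 5
  seg 5: (-7.133,-11.246) -> (-8.925,-15.914), length = 5
  seg 6: (-8.925,-15.914) -> (-11.075,-21.516), length = 6
  seg 7: (-11.075,-21.516) -> (-16.068,-21.777), length = 5
  seg 8: (-16.068,-21.777) -> (-21.061,-22.039), length = 5
  seg 9: (-21.061,-22.039) -> (-26.054,-22.301), length = 5
  seg 10: (-26.054,-22.301) -> (-31.048,-22.562), length = 5
Total = 52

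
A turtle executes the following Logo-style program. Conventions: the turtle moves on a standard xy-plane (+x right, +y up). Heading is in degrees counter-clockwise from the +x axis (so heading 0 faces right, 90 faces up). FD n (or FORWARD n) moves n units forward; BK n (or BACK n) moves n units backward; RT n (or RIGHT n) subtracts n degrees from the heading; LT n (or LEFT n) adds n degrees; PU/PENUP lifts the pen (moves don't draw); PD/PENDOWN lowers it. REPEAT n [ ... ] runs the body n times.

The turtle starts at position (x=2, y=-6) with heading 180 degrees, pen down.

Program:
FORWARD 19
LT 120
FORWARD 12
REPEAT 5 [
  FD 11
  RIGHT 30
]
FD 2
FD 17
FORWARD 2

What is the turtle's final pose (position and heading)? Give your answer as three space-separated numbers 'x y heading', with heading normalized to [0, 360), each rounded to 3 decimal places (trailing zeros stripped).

Executing turtle program step by step:
Start: pos=(2,-6), heading=180, pen down
FD 19: (2,-6) -> (-17,-6) [heading=180, draw]
LT 120: heading 180 -> 300
FD 12: (-17,-6) -> (-11,-16.392) [heading=300, draw]
REPEAT 5 [
  -- iteration 1/5 --
  FD 11: (-11,-16.392) -> (-5.5,-25.919) [heading=300, draw]
  RT 30: heading 300 -> 270
  -- iteration 2/5 --
  FD 11: (-5.5,-25.919) -> (-5.5,-36.919) [heading=270, draw]
  RT 30: heading 270 -> 240
  -- iteration 3/5 --
  FD 11: (-5.5,-36.919) -> (-11,-46.445) [heading=240, draw]
  RT 30: heading 240 -> 210
  -- iteration 4/5 --
  FD 11: (-11,-46.445) -> (-20.526,-51.945) [heading=210, draw]
  RT 30: heading 210 -> 180
  -- iteration 5/5 --
  FD 11: (-20.526,-51.945) -> (-31.526,-51.945) [heading=180, draw]
  RT 30: heading 180 -> 150
]
FD 2: (-31.526,-51.945) -> (-33.258,-50.945) [heading=150, draw]
FD 17: (-33.258,-50.945) -> (-47.981,-42.445) [heading=150, draw]
FD 2: (-47.981,-42.445) -> (-49.713,-41.445) [heading=150, draw]
Final: pos=(-49.713,-41.445), heading=150, 10 segment(s) drawn

Answer: -49.713 -41.445 150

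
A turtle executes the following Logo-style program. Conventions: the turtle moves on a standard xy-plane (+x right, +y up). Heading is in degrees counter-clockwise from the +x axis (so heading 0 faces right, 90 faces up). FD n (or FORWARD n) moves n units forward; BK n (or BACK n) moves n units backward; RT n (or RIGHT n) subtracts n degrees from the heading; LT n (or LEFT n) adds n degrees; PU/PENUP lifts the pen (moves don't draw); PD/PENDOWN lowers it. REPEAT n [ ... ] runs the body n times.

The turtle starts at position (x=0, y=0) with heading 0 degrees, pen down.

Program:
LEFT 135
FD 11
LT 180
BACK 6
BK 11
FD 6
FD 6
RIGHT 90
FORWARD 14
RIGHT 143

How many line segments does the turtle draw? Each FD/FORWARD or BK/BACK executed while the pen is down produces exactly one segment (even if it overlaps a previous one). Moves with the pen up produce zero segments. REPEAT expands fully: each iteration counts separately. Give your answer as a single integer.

Answer: 6

Derivation:
Executing turtle program step by step:
Start: pos=(0,0), heading=0, pen down
LT 135: heading 0 -> 135
FD 11: (0,0) -> (-7.778,7.778) [heading=135, draw]
LT 180: heading 135 -> 315
BK 6: (-7.778,7.778) -> (-12.021,12.021) [heading=315, draw]
BK 11: (-12.021,12.021) -> (-19.799,19.799) [heading=315, draw]
FD 6: (-19.799,19.799) -> (-15.556,15.556) [heading=315, draw]
FD 6: (-15.556,15.556) -> (-11.314,11.314) [heading=315, draw]
RT 90: heading 315 -> 225
FD 14: (-11.314,11.314) -> (-21.213,1.414) [heading=225, draw]
RT 143: heading 225 -> 82
Final: pos=(-21.213,1.414), heading=82, 6 segment(s) drawn
Segments drawn: 6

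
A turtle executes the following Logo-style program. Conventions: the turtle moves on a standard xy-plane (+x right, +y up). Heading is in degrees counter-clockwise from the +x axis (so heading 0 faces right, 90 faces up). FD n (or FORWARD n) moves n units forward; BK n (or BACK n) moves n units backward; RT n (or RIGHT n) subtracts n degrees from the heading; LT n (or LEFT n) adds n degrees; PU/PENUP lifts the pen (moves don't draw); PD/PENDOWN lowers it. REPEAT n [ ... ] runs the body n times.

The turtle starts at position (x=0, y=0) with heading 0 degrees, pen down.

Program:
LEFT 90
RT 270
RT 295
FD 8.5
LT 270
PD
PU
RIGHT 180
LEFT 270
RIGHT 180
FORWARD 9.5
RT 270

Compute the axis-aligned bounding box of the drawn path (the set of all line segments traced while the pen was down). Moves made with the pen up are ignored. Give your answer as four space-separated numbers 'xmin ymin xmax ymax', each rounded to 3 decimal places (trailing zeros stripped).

Answer: -3.592 -7.704 0 0

Derivation:
Executing turtle program step by step:
Start: pos=(0,0), heading=0, pen down
LT 90: heading 0 -> 90
RT 270: heading 90 -> 180
RT 295: heading 180 -> 245
FD 8.5: (0,0) -> (-3.592,-7.704) [heading=245, draw]
LT 270: heading 245 -> 155
PD: pen down
PU: pen up
RT 180: heading 155 -> 335
LT 270: heading 335 -> 245
RT 180: heading 245 -> 65
FD 9.5: (-3.592,-7.704) -> (0.423,0.906) [heading=65, move]
RT 270: heading 65 -> 155
Final: pos=(0.423,0.906), heading=155, 1 segment(s) drawn

Segment endpoints: x in {-3.592, 0}, y in {-7.704, 0}
xmin=-3.592, ymin=-7.704, xmax=0, ymax=0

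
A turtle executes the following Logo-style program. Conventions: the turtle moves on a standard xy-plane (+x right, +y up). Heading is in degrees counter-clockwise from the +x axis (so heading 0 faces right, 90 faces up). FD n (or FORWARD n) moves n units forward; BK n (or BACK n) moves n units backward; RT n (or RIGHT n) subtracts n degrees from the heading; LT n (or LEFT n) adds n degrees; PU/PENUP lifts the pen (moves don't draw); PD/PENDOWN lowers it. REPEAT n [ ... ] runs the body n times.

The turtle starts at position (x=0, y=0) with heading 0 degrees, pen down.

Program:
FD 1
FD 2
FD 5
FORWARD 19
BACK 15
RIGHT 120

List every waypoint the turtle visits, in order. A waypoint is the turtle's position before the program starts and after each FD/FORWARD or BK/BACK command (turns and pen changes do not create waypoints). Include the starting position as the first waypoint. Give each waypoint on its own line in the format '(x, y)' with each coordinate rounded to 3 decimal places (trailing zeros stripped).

Answer: (0, 0)
(1, 0)
(3, 0)
(8, 0)
(27, 0)
(12, 0)

Derivation:
Executing turtle program step by step:
Start: pos=(0,0), heading=0, pen down
FD 1: (0,0) -> (1,0) [heading=0, draw]
FD 2: (1,0) -> (3,0) [heading=0, draw]
FD 5: (3,0) -> (8,0) [heading=0, draw]
FD 19: (8,0) -> (27,0) [heading=0, draw]
BK 15: (27,0) -> (12,0) [heading=0, draw]
RT 120: heading 0 -> 240
Final: pos=(12,0), heading=240, 5 segment(s) drawn
Waypoints (6 total):
(0, 0)
(1, 0)
(3, 0)
(8, 0)
(27, 0)
(12, 0)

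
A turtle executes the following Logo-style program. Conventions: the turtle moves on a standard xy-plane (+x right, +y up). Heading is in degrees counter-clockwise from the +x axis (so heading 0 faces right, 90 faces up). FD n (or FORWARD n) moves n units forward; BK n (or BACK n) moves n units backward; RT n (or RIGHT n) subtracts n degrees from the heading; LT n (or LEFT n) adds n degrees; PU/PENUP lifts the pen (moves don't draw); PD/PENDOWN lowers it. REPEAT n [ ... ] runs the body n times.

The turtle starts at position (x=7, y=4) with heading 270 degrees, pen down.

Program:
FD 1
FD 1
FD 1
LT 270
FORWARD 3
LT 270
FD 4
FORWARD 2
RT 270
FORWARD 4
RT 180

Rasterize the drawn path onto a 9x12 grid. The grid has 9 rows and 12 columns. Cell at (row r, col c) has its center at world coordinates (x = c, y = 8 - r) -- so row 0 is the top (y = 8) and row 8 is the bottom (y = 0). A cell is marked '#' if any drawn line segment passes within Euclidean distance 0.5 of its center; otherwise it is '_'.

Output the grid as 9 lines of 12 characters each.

Segment 0: (7,4) -> (7,3)
Segment 1: (7,3) -> (7,2)
Segment 2: (7,2) -> (7,1)
Segment 3: (7,1) -> (4,1)
Segment 4: (4,1) -> (4,5)
Segment 5: (4,5) -> (4,7)
Segment 6: (4,7) -> (0,7)

Answer: ____________
#####_______
____#_______
____#_______
____#__#____
____#__#____
____#__#____
____####____
____________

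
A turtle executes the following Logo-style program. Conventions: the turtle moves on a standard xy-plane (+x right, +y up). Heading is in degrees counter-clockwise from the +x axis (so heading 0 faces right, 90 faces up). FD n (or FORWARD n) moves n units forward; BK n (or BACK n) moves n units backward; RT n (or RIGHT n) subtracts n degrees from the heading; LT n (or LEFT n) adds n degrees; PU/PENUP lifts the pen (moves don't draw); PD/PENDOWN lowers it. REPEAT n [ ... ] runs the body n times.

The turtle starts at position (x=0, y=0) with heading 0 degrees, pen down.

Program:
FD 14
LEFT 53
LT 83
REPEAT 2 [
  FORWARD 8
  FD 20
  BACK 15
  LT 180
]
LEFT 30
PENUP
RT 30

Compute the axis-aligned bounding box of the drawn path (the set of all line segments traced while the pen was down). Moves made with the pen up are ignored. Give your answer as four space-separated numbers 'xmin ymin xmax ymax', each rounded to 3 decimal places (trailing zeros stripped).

Answer: -6.142 -10.42 24.79 19.45

Derivation:
Executing turtle program step by step:
Start: pos=(0,0), heading=0, pen down
FD 14: (0,0) -> (14,0) [heading=0, draw]
LT 53: heading 0 -> 53
LT 83: heading 53 -> 136
REPEAT 2 [
  -- iteration 1/2 --
  FD 8: (14,0) -> (8.245,5.557) [heading=136, draw]
  FD 20: (8.245,5.557) -> (-6.142,19.45) [heading=136, draw]
  BK 15: (-6.142,19.45) -> (4.649,9.031) [heading=136, draw]
  LT 180: heading 136 -> 316
  -- iteration 2/2 --
  FD 8: (4.649,9.031) -> (10.403,3.473) [heading=316, draw]
  FD 20: (10.403,3.473) -> (24.79,-10.42) [heading=316, draw]
  BK 15: (24.79,-10.42) -> (14,0) [heading=316, draw]
  LT 180: heading 316 -> 136
]
LT 30: heading 136 -> 166
PU: pen up
RT 30: heading 166 -> 136
Final: pos=(14,0), heading=136, 7 segment(s) drawn

Segment endpoints: x in {-6.142, 0, 4.649, 8.245, 10.403, 14, 14, 24.79}, y in {-10.42, 0, 0, 3.473, 5.557, 9.031, 19.45}
xmin=-6.142, ymin=-10.42, xmax=24.79, ymax=19.45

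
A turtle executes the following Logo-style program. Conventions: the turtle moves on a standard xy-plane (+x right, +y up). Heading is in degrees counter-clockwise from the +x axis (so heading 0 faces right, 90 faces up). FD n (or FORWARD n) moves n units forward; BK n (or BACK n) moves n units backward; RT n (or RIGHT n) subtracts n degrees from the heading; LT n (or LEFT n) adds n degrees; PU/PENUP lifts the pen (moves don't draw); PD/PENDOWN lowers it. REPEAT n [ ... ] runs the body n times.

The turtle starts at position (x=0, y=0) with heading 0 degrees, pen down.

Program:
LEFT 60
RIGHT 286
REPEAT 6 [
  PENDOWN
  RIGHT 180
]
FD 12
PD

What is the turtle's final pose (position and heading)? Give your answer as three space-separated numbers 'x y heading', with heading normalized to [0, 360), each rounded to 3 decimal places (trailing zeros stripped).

Answer: -8.336 8.632 134

Derivation:
Executing turtle program step by step:
Start: pos=(0,0), heading=0, pen down
LT 60: heading 0 -> 60
RT 286: heading 60 -> 134
REPEAT 6 [
  -- iteration 1/6 --
  PD: pen down
  RT 180: heading 134 -> 314
  -- iteration 2/6 --
  PD: pen down
  RT 180: heading 314 -> 134
  -- iteration 3/6 --
  PD: pen down
  RT 180: heading 134 -> 314
  -- iteration 4/6 --
  PD: pen down
  RT 180: heading 314 -> 134
  -- iteration 5/6 --
  PD: pen down
  RT 180: heading 134 -> 314
  -- iteration 6/6 --
  PD: pen down
  RT 180: heading 314 -> 134
]
FD 12: (0,0) -> (-8.336,8.632) [heading=134, draw]
PD: pen down
Final: pos=(-8.336,8.632), heading=134, 1 segment(s) drawn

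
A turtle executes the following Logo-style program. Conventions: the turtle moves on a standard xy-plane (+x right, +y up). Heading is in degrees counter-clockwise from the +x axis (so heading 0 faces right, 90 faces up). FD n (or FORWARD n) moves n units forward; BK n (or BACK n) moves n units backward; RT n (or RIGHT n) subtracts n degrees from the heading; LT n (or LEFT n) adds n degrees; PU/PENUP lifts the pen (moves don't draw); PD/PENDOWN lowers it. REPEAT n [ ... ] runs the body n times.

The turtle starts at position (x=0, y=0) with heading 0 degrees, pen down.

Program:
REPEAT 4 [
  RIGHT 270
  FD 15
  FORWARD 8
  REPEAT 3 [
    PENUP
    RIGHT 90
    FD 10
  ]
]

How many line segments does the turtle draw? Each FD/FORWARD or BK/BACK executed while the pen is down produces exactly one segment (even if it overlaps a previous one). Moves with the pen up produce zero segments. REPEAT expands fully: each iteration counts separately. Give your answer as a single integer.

Executing turtle program step by step:
Start: pos=(0,0), heading=0, pen down
REPEAT 4 [
  -- iteration 1/4 --
  RT 270: heading 0 -> 90
  FD 15: (0,0) -> (0,15) [heading=90, draw]
  FD 8: (0,15) -> (0,23) [heading=90, draw]
  REPEAT 3 [
    -- iteration 1/3 --
    PU: pen up
    RT 90: heading 90 -> 0
    FD 10: (0,23) -> (10,23) [heading=0, move]
    -- iteration 2/3 --
    PU: pen up
    RT 90: heading 0 -> 270
    FD 10: (10,23) -> (10,13) [heading=270, move]
    -- iteration 3/3 --
    PU: pen up
    RT 90: heading 270 -> 180
    FD 10: (10,13) -> (0,13) [heading=180, move]
  ]
  -- iteration 2/4 --
  RT 270: heading 180 -> 270
  FD 15: (0,13) -> (0,-2) [heading=270, move]
  FD 8: (0,-2) -> (0,-10) [heading=270, move]
  REPEAT 3 [
    -- iteration 1/3 --
    PU: pen up
    RT 90: heading 270 -> 180
    FD 10: (0,-10) -> (-10,-10) [heading=180, move]
    -- iteration 2/3 --
    PU: pen up
    RT 90: heading 180 -> 90
    FD 10: (-10,-10) -> (-10,0) [heading=90, move]
    -- iteration 3/3 --
    PU: pen up
    RT 90: heading 90 -> 0
    FD 10: (-10,0) -> (0,0) [heading=0, move]
  ]
  -- iteration 3/4 --
  RT 270: heading 0 -> 90
  FD 15: (0,0) -> (0,15) [heading=90, move]
  FD 8: (0,15) -> (0,23) [heading=90, move]
  REPEAT 3 [
    -- iteration 1/3 --
    PU: pen up
    RT 90: heading 90 -> 0
    FD 10: (0,23) -> (10,23) [heading=0, move]
    -- iteration 2/3 --
    PU: pen up
    RT 90: heading 0 -> 270
    FD 10: (10,23) -> (10,13) [heading=270, move]
    -- iteration 3/3 --
    PU: pen up
    RT 90: heading 270 -> 180
    FD 10: (10,13) -> (0,13) [heading=180, move]
  ]
  -- iteration 4/4 --
  RT 270: heading 180 -> 270
  FD 15: (0,13) -> (0,-2) [heading=270, move]
  FD 8: (0,-2) -> (0,-10) [heading=270, move]
  REPEAT 3 [
    -- iteration 1/3 --
    PU: pen up
    RT 90: heading 270 -> 180
    FD 10: (0,-10) -> (-10,-10) [heading=180, move]
    -- iteration 2/3 --
    PU: pen up
    RT 90: heading 180 -> 90
    FD 10: (-10,-10) -> (-10,0) [heading=90, move]
    -- iteration 3/3 --
    PU: pen up
    RT 90: heading 90 -> 0
    FD 10: (-10,0) -> (0,0) [heading=0, move]
  ]
]
Final: pos=(0,0), heading=0, 2 segment(s) drawn
Segments drawn: 2

Answer: 2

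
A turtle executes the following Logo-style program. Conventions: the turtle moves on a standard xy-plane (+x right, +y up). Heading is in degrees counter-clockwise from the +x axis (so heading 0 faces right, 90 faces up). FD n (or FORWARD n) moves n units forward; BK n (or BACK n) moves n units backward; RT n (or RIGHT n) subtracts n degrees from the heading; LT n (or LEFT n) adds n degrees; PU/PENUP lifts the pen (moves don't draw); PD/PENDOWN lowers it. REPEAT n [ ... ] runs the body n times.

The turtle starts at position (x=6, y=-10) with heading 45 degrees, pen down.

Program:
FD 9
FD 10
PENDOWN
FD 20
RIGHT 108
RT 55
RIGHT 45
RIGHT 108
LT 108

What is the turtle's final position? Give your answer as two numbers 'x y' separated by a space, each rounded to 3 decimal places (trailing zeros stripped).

Answer: 33.577 17.577

Derivation:
Executing turtle program step by step:
Start: pos=(6,-10), heading=45, pen down
FD 9: (6,-10) -> (12.364,-3.636) [heading=45, draw]
FD 10: (12.364,-3.636) -> (19.435,3.435) [heading=45, draw]
PD: pen down
FD 20: (19.435,3.435) -> (33.577,17.577) [heading=45, draw]
RT 108: heading 45 -> 297
RT 55: heading 297 -> 242
RT 45: heading 242 -> 197
RT 108: heading 197 -> 89
LT 108: heading 89 -> 197
Final: pos=(33.577,17.577), heading=197, 3 segment(s) drawn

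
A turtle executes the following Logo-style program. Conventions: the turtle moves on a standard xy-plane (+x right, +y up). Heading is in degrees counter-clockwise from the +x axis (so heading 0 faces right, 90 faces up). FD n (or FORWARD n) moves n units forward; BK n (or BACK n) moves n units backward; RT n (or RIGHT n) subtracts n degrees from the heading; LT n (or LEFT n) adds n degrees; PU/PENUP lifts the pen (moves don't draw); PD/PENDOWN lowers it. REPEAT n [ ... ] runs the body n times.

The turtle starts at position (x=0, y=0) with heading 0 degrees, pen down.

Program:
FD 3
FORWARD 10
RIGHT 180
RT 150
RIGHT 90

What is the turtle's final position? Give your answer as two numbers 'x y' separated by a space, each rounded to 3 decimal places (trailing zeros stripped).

Answer: 13 0

Derivation:
Executing turtle program step by step:
Start: pos=(0,0), heading=0, pen down
FD 3: (0,0) -> (3,0) [heading=0, draw]
FD 10: (3,0) -> (13,0) [heading=0, draw]
RT 180: heading 0 -> 180
RT 150: heading 180 -> 30
RT 90: heading 30 -> 300
Final: pos=(13,0), heading=300, 2 segment(s) drawn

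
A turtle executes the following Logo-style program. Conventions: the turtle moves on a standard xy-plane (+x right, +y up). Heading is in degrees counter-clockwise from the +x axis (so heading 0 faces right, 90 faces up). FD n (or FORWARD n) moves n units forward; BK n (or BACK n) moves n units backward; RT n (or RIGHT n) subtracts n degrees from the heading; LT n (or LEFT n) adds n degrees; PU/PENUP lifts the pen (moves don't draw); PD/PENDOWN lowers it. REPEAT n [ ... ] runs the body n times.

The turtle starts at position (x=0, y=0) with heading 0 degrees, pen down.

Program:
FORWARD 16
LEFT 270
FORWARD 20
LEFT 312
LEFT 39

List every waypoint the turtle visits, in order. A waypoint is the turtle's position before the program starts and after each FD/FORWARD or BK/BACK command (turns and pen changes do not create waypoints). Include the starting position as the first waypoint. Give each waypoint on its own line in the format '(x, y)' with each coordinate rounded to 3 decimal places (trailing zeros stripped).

Answer: (0, 0)
(16, 0)
(16, -20)

Derivation:
Executing turtle program step by step:
Start: pos=(0,0), heading=0, pen down
FD 16: (0,0) -> (16,0) [heading=0, draw]
LT 270: heading 0 -> 270
FD 20: (16,0) -> (16,-20) [heading=270, draw]
LT 312: heading 270 -> 222
LT 39: heading 222 -> 261
Final: pos=(16,-20), heading=261, 2 segment(s) drawn
Waypoints (3 total):
(0, 0)
(16, 0)
(16, -20)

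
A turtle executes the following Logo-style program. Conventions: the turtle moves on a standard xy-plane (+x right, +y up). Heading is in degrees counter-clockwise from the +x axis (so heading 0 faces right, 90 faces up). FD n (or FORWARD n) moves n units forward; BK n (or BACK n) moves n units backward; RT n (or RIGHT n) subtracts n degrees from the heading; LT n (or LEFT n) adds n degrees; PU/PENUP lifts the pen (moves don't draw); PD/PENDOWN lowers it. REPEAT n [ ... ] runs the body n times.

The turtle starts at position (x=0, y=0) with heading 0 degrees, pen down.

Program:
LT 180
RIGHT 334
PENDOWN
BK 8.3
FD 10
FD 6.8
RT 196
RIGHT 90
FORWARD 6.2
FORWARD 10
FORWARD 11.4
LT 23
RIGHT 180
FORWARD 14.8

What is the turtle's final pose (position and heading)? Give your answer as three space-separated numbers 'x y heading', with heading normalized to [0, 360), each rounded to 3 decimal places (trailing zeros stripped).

Answer: -10.908 -18.495 123

Derivation:
Executing turtle program step by step:
Start: pos=(0,0), heading=0, pen down
LT 180: heading 0 -> 180
RT 334: heading 180 -> 206
PD: pen down
BK 8.3: (0,0) -> (7.46,3.638) [heading=206, draw]
FD 10: (7.46,3.638) -> (-1.528,-0.745) [heading=206, draw]
FD 6.8: (-1.528,-0.745) -> (-7.64,-3.726) [heading=206, draw]
RT 196: heading 206 -> 10
RT 90: heading 10 -> 280
FD 6.2: (-7.64,-3.726) -> (-6.563,-9.832) [heading=280, draw]
FD 10: (-6.563,-9.832) -> (-4.827,-19.68) [heading=280, draw]
FD 11.4: (-4.827,-19.68) -> (-2.847,-30.907) [heading=280, draw]
LT 23: heading 280 -> 303
RT 180: heading 303 -> 123
FD 14.8: (-2.847,-30.907) -> (-10.908,-18.495) [heading=123, draw]
Final: pos=(-10.908,-18.495), heading=123, 7 segment(s) drawn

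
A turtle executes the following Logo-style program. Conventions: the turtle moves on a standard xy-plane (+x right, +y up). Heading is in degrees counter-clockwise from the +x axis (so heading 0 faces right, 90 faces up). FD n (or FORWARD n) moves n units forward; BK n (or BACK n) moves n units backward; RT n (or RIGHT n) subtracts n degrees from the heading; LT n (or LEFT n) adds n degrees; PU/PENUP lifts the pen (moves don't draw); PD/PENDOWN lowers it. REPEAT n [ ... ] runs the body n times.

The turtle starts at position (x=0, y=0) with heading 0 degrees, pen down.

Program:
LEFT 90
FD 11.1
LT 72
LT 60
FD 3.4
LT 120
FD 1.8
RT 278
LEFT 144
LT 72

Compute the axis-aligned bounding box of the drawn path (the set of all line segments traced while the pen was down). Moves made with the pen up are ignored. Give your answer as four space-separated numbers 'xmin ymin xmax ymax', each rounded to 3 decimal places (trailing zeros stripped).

Executing turtle program step by step:
Start: pos=(0,0), heading=0, pen down
LT 90: heading 0 -> 90
FD 11.1: (0,0) -> (0,11.1) [heading=90, draw]
LT 72: heading 90 -> 162
LT 60: heading 162 -> 222
FD 3.4: (0,11.1) -> (-2.527,8.825) [heading=222, draw]
LT 120: heading 222 -> 342
FD 1.8: (-2.527,8.825) -> (-0.815,8.269) [heading=342, draw]
RT 278: heading 342 -> 64
LT 144: heading 64 -> 208
LT 72: heading 208 -> 280
Final: pos=(-0.815,8.269), heading=280, 3 segment(s) drawn

Segment endpoints: x in {-2.527, -0.815, 0, 0}, y in {0, 8.269, 8.825, 11.1}
xmin=-2.527, ymin=0, xmax=0, ymax=11.1

Answer: -2.527 0 0 11.1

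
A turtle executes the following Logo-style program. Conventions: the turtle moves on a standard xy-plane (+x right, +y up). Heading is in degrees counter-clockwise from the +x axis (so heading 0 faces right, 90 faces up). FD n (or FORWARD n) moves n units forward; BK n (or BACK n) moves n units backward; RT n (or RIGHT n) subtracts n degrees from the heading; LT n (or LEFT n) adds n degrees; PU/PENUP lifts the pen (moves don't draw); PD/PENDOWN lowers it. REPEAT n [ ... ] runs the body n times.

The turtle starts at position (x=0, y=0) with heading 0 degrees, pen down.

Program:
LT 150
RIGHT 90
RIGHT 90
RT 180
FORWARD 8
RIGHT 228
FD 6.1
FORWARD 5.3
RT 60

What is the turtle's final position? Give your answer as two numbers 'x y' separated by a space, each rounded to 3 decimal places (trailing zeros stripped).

Executing turtle program step by step:
Start: pos=(0,0), heading=0, pen down
LT 150: heading 0 -> 150
RT 90: heading 150 -> 60
RT 90: heading 60 -> 330
RT 180: heading 330 -> 150
FD 8: (0,0) -> (-6.928,4) [heading=150, draw]
RT 228: heading 150 -> 282
FD 6.1: (-6.928,4) -> (-5.66,-1.967) [heading=282, draw]
FD 5.3: (-5.66,-1.967) -> (-4.558,-7.151) [heading=282, draw]
RT 60: heading 282 -> 222
Final: pos=(-4.558,-7.151), heading=222, 3 segment(s) drawn

Answer: -4.558 -7.151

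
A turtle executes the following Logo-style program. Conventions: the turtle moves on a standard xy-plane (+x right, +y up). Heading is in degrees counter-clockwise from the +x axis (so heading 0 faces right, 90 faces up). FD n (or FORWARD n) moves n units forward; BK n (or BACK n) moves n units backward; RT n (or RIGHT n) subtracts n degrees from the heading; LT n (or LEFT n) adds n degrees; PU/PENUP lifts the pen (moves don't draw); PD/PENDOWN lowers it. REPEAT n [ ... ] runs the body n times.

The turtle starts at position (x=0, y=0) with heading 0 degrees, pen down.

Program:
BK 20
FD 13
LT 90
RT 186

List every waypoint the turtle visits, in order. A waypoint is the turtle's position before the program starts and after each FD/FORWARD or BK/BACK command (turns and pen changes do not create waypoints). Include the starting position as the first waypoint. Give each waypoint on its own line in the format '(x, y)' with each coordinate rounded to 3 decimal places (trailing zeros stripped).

Executing turtle program step by step:
Start: pos=(0,0), heading=0, pen down
BK 20: (0,0) -> (-20,0) [heading=0, draw]
FD 13: (-20,0) -> (-7,0) [heading=0, draw]
LT 90: heading 0 -> 90
RT 186: heading 90 -> 264
Final: pos=(-7,0), heading=264, 2 segment(s) drawn
Waypoints (3 total):
(0, 0)
(-20, 0)
(-7, 0)

Answer: (0, 0)
(-20, 0)
(-7, 0)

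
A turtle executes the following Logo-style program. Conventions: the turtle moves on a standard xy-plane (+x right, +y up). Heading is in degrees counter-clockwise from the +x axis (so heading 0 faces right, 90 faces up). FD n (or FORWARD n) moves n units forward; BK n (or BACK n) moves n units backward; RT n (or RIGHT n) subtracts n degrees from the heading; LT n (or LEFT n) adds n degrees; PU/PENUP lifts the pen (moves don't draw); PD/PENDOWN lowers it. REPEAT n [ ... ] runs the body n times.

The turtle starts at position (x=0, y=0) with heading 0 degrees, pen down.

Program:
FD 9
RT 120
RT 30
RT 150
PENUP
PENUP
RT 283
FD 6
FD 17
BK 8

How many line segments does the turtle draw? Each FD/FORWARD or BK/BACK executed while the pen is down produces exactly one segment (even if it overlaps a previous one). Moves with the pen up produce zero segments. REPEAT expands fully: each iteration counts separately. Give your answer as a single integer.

Executing turtle program step by step:
Start: pos=(0,0), heading=0, pen down
FD 9: (0,0) -> (9,0) [heading=0, draw]
RT 120: heading 0 -> 240
RT 30: heading 240 -> 210
RT 150: heading 210 -> 60
PU: pen up
PU: pen up
RT 283: heading 60 -> 137
FD 6: (9,0) -> (4.612,4.092) [heading=137, move]
FD 17: (4.612,4.092) -> (-7.821,15.686) [heading=137, move]
BK 8: (-7.821,15.686) -> (-1.97,10.23) [heading=137, move]
Final: pos=(-1.97,10.23), heading=137, 1 segment(s) drawn
Segments drawn: 1

Answer: 1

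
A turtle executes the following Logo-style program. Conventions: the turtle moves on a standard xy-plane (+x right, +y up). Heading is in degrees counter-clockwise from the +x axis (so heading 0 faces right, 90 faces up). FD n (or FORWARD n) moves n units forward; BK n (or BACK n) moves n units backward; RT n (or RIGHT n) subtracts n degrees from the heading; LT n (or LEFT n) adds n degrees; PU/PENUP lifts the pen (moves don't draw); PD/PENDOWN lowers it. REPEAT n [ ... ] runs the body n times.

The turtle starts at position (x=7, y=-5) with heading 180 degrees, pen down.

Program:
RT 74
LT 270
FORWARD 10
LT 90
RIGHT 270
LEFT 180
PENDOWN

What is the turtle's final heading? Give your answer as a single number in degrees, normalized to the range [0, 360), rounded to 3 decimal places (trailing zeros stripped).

Executing turtle program step by step:
Start: pos=(7,-5), heading=180, pen down
RT 74: heading 180 -> 106
LT 270: heading 106 -> 16
FD 10: (7,-5) -> (16.613,-2.244) [heading=16, draw]
LT 90: heading 16 -> 106
RT 270: heading 106 -> 196
LT 180: heading 196 -> 16
PD: pen down
Final: pos=(16.613,-2.244), heading=16, 1 segment(s) drawn

Answer: 16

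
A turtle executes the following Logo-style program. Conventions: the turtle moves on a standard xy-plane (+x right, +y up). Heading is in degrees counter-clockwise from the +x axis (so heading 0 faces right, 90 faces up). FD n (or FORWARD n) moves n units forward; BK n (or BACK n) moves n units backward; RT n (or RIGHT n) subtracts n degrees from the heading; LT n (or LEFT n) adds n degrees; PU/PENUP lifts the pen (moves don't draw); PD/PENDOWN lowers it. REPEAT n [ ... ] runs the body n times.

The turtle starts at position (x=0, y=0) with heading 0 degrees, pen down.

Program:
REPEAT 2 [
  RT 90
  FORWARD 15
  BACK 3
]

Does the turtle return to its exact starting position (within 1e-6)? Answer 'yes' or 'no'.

Executing turtle program step by step:
Start: pos=(0,0), heading=0, pen down
REPEAT 2 [
  -- iteration 1/2 --
  RT 90: heading 0 -> 270
  FD 15: (0,0) -> (0,-15) [heading=270, draw]
  BK 3: (0,-15) -> (0,-12) [heading=270, draw]
  -- iteration 2/2 --
  RT 90: heading 270 -> 180
  FD 15: (0,-12) -> (-15,-12) [heading=180, draw]
  BK 3: (-15,-12) -> (-12,-12) [heading=180, draw]
]
Final: pos=(-12,-12), heading=180, 4 segment(s) drawn

Start position: (0, 0)
Final position: (-12, -12)
Distance = 16.971; >= 1e-6 -> NOT closed

Answer: no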